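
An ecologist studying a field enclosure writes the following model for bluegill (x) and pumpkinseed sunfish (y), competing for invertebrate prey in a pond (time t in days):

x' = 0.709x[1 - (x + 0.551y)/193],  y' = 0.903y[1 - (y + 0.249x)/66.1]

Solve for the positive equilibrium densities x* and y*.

x* ≈ 181, y* ≈ 20.9

Setting both brackets to zero gives the nullclines x + 0.551y = 193 and 0.249x + y = 66.1.
Substituting y = 66.1 - 0.249x into the first: x(1 - 0.551·0.249) = 193 - 0.551·66.1.
So x* = 157/0.863 = 181, and then y* = 66.1 - 0.249·181 = 20.9.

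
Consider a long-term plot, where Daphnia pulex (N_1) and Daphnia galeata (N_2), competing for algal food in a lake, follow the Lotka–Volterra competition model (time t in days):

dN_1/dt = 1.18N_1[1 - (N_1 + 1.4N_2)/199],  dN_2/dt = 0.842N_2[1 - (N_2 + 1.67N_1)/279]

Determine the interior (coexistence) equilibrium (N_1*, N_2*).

Setting both brackets to zero gives the nullclines N_1 + 1.4N_2 = 199 and 1.67N_1 + N_2 = 279.
Substituting N_2 = 279 - 1.67N_1 into the first: N_1(1 - 1.4·1.67) = 199 - 1.4·279.
So N_1* = -192/-1.34 = 143, and then N_2* = 279 - 1.67·143 = 39.9.

N_1* ≈ 143, N_2* ≈ 39.9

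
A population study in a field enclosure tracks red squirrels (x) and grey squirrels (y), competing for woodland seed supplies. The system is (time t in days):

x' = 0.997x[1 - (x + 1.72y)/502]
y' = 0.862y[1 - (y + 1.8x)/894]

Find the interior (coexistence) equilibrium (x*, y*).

Setting both brackets to zero gives the nullclines x + 1.72y = 502 and 1.8x + y = 894.
Substituting y = 894 - 1.8x into the first: x(1 - 1.72·1.8) = 502 - 1.72·894.
So x* = -1040/-2.1 = 494, and then y* = 894 - 1.8·494 = 4.58.

x* ≈ 494, y* ≈ 4.58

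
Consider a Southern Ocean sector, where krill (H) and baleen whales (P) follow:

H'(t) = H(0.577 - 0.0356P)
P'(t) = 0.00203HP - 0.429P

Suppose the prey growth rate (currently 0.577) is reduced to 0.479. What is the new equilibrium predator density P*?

At the interior fixed point, setting dH/dt = 0 with H > 0 fixes P* = (prey growth rate)/(HP coefficient) — independent of the other coefficients.
With the change, P* = 0.479/0.0356 = 13.5; it falls from 16.2.

P* ≈ 13.5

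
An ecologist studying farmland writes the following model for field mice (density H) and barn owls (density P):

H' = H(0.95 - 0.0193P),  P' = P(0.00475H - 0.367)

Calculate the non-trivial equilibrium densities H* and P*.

H* ≈ 77.3, P* ≈ 49.2

Set dP/dt = 0 with P > 0: 0.00475H - 0.367 = 0, so H* = 0.367/0.00475 = 77.3.
Set dH/dt = 0 with H > 0: 0.95 - 0.0193P = 0, so P* = 0.95/0.0193 = 49.2.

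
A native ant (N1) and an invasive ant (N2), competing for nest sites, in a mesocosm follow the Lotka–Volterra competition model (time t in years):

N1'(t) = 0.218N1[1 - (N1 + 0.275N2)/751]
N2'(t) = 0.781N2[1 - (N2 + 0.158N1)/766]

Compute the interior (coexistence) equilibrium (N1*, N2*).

Setting both brackets to zero gives the nullclines N1 + 0.275N2 = 751 and 0.158N1 + N2 = 766.
Substituting N2 = 766 - 0.158N1 into the first: N1(1 - 0.275·0.158) = 751 - 0.275·766.
So N1* = 540/0.957 = 565, and then N2* = 766 - 0.158·565 = 677.

N1* ≈ 565, N2* ≈ 677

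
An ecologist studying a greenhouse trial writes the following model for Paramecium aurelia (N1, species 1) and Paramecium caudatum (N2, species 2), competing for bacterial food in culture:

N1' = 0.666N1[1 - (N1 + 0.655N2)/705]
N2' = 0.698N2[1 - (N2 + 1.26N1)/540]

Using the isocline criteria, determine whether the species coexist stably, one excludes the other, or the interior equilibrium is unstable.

Compare the nullcline intercepts: K1/α12 = 705/0.655 = 1080 > K2 = 540; K2/α21 = 540/1.26 = 429 < K1 = 705.
Since the inequalities point opposite ways, species 1 can invade but species 2 cannot.

species 1 excludes species 2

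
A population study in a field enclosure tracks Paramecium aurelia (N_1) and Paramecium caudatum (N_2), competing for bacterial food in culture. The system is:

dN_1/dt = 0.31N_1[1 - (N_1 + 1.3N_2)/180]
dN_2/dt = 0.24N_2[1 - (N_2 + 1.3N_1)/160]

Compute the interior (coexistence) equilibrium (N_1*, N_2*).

N_1* ≈ 40.6, N_2* ≈ 107

Setting both brackets to zero gives the nullclines N_1 + 1.3N_2 = 180 and 1.3N_1 + N_2 = 160.
Substituting N_2 = 160 - 1.3N_1 into the first: N_1(1 - 1.3·1.3) = 180 - 1.3·160.
So N_1* = -28/-0.69 = 40.6, and then N_2* = 160 - 1.3·40.6 = 107.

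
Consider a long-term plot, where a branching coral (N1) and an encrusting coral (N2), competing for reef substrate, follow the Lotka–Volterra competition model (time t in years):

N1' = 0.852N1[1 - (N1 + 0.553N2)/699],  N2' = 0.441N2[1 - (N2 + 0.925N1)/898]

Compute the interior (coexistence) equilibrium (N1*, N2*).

N1* ≈ 414, N2* ≈ 515

Setting both brackets to zero gives the nullclines N1 + 0.553N2 = 699 and 0.925N1 + N2 = 898.
Substituting N2 = 898 - 0.925N1 into the first: N1(1 - 0.553·0.925) = 699 - 0.553·898.
So N1* = 202/0.488 = 414, and then N2* = 898 - 0.925·414 = 515.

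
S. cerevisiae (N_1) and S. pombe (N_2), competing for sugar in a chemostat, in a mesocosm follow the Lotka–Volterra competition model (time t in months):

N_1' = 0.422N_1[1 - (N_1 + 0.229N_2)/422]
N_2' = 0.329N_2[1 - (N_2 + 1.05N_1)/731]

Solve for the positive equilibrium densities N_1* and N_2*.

Setting both brackets to zero gives the nullclines N_1 + 0.229N_2 = 422 and 1.05N_1 + N_2 = 731.
Substituting N_2 = 731 - 1.05N_1 into the first: N_1(1 - 0.229·1.05) = 422 - 0.229·731.
So N_1* = 255/0.76 = 335, and then N_2* = 731 - 1.05·335 = 379.

N_1* ≈ 335, N_2* ≈ 379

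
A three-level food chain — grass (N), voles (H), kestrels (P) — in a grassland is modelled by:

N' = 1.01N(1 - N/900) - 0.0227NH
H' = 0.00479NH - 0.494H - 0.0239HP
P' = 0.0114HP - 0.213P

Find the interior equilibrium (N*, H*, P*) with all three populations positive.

N* ≈ 522, H* ≈ 18.7, P* ≈ 84

From dP/dt = 0: 0.0114H* = 0.213, so H* = 18.7.
From dN/dt = 0: 1.01(1 - N*/900) = 0.0227·18.7, giving N* = 900·(1 - 0.42) = 522.
From dH/dt = 0: 0.00479·522 - 0.494 = 0.0239P*, so P* = 2.01/0.0239 = 84.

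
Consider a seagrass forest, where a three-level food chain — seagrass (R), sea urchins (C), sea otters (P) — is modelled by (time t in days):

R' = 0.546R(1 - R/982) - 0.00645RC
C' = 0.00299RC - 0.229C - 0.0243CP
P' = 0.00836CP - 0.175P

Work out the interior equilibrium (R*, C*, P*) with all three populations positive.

R* ≈ 739, C* ≈ 20.9, P* ≈ 81.5

From dP/dt = 0: 0.00836C* = 0.175, so C* = 20.9.
From dR/dt = 0: 0.546(1 - R*/982) = 0.00645·20.9, giving R* = 982·(1 - 0.247) = 739.
From dC/dt = 0: 0.00299·739 - 0.229 = 0.0243P*, so P* = 1.98/0.0243 = 81.5.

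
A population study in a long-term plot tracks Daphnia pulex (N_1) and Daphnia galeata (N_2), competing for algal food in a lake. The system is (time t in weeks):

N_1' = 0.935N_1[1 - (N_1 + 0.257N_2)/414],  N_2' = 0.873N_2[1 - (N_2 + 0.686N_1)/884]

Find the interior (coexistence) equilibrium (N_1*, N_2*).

N_1* ≈ 227, N_2* ≈ 728

Setting both brackets to zero gives the nullclines N_1 + 0.257N_2 = 414 and 0.686N_1 + N_2 = 884.
Substituting N_2 = 884 - 0.686N_1 into the first: N_1(1 - 0.257·0.686) = 414 - 0.257·884.
So N_1* = 187/0.824 = 227, and then N_2* = 884 - 0.686·227 = 728.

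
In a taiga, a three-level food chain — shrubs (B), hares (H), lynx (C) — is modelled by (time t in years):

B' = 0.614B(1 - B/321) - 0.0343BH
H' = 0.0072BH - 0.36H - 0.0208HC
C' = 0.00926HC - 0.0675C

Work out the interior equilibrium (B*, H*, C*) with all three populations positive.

B* ≈ 190, H* ≈ 7.29, C* ≈ 48.6

From dC/dt = 0: 0.00926H* = 0.0675, so H* = 7.29.
From dB/dt = 0: 0.614(1 - B*/321) = 0.0343·7.29, giving B* = 321·(1 - 0.407) = 190.
From dH/dt = 0: 0.0072·190 - 0.36 = 0.0208C*, so C* = 1.01/0.0208 = 48.6.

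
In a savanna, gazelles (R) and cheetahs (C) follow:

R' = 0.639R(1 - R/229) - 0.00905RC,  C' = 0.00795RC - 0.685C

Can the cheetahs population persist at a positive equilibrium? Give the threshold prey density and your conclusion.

The predator equation gives dC/dt > 0 only when R > 0.685/0.00795 = 86.2.
Without the predator, R → K = 229. Since 229 > 86.2, the predator can invade and persist.

Threshold R = 86.2; K > 86.2, so yes, the predator persists.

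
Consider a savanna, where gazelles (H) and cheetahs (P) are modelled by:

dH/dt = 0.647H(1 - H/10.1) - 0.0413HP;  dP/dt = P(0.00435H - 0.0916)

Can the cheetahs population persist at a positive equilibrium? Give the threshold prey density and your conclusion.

The predator equation gives dP/dt > 0 only when H > 0.0916/0.00435 = 21.1.
Without the predator, H → K = 10.1. Since 10.1 < 21.1, the predator cannot invade.

Threshold H = 21.1; K < 21.1, so no, the predator goes extinct.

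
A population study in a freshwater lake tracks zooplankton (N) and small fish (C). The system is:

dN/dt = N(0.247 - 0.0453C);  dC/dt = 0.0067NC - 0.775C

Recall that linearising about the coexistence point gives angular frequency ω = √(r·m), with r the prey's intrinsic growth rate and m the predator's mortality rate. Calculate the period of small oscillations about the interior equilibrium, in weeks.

T ≈ 14.4 weeks

Here r = 0.247 and m = 0.775, so r·m = 0.191.
ω = √0.191 = 0.438 per week, hence T = 2π/ω ≈ 14.4 weeks.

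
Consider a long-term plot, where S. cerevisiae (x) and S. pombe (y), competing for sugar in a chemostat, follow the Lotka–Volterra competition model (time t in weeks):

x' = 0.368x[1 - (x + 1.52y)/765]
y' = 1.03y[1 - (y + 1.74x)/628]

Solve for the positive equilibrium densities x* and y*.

x* ≈ 115, y* ≈ 427

Setting both brackets to zero gives the nullclines x + 1.52y = 765 and 1.74x + y = 628.
Substituting y = 628 - 1.74x into the first: x(1 - 1.52·1.74) = 765 - 1.52·628.
So x* = -190/-1.64 = 115, and then y* = 628 - 1.74·115 = 427.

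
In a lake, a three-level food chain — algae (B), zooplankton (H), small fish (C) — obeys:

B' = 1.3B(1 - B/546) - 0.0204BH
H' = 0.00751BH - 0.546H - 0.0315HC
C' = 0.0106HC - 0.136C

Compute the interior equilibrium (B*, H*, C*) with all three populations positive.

From dC/dt = 0: 0.0106H* = 0.136, so H* = 12.8.
From dB/dt = 0: 1.3(1 - B*/546) = 0.0204·12.8, giving B* = 546·(1 - 0.201) = 436.
From dH/dt = 0: 0.00751·436 - 0.546 = 0.0315C*, so C* = 2.73/0.0315 = 86.6.

B* ≈ 436, H* ≈ 12.8, C* ≈ 86.6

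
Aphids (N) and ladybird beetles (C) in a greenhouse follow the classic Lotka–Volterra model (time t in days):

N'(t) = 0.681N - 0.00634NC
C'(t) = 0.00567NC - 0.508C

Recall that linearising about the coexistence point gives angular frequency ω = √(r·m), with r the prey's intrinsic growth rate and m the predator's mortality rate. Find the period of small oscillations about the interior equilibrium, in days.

T ≈ 10.7 days

Here r = 0.681 and m = 0.508, so r·m = 0.346.
ω = √0.346 = 0.588 per day, hence T = 2π/ω ≈ 10.7 days.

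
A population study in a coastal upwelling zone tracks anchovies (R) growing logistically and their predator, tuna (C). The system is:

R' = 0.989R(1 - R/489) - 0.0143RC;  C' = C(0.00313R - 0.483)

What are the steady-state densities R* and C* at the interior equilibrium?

R* ≈ 154, C* ≈ 47.3

From dC/dt = 0 with C > 0: 0.00313R* = 0.483, so R* = 154.
Substitute into dR/dt = 0: 0.989(1 - 154/489) = 0.0143C*.
The bracket is 0.684, giving C* = 0.677/0.0143 = 47.3.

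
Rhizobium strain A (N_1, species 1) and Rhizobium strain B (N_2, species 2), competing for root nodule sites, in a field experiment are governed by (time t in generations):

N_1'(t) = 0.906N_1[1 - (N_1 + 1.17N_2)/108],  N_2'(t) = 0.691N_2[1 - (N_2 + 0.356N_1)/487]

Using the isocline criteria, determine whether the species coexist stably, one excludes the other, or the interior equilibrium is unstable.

species 2 excludes species 1

Compare the nullcline intercepts: K1/α12 = 108/1.17 = 92.3 < K2 = 487; K2/α21 = 487/0.356 = 1370 > K1 = 108.
Since the inequalities point opposite ways, species 2 can invade but species 1 cannot.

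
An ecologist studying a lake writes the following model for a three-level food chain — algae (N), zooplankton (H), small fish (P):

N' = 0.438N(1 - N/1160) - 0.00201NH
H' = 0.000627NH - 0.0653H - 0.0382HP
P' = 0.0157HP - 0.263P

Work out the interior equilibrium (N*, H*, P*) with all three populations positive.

N* ≈ 1070, H* ≈ 16.8, P* ≈ 15.9

From dP/dt = 0: 0.0157H* = 0.263, so H* = 16.8.
From dN/dt = 0: 0.438(1 - N*/1160) = 0.00201·16.8, giving N* = 1160·(1 - 0.0769) = 1070.
From dH/dt = 0: 0.000627·1070 - 0.0653 = 0.0382P*, so P* = 0.606/0.0382 = 15.9.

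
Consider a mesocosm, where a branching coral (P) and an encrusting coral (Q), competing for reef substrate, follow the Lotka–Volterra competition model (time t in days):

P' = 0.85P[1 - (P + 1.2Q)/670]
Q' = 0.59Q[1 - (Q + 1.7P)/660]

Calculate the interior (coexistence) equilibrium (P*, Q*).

Setting both brackets to zero gives the nullclines P + 1.2Q = 670 and 1.7P + Q = 660.
Substituting Q = 660 - 1.7P into the first: P(1 - 1.2·1.7) = 670 - 1.2·660.
So P* = -122/-1.04 = 117, and then Q* = 660 - 1.7·117 = 461.

P* ≈ 117, Q* ≈ 461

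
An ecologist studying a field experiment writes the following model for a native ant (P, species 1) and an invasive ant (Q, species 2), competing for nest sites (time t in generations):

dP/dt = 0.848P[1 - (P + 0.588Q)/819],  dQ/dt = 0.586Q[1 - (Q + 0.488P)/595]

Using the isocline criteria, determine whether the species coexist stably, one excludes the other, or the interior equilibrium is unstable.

Compare the nullcline intercepts: K1/α12 = 819/0.588 = 1390 > K2 = 595; K2/α21 = 595/0.488 = 1220 > K1 = 819.
Since both inequalities hold, each species can invade when rare, so the interior equilibrium is stable.

stable coexistence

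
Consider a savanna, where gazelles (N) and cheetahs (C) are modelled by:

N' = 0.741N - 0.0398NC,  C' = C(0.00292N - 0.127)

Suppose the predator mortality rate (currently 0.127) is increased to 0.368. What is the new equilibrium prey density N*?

At the interior fixed point, setting dC/dt = 0 with C > 0 fixes N* = (predator death rate)/(NC coefficient) — independent of the other coefficients.
With the change, N* = 0.368/0.00292 = 126; it rises from 43.5.

N* ≈ 126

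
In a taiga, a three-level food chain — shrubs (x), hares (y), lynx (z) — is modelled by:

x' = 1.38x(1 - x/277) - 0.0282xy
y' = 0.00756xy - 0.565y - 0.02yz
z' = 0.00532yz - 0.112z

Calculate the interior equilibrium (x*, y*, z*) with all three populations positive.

From dz/dt = 0: 0.00532y* = 0.112, so y* = 21.1.
From dx/dt = 0: 1.38(1 - x*/277) = 0.0282·21.1, giving x* = 277·(1 - 0.43) = 158.
From dy/dt = 0: 0.00756·158 - 0.565 = 0.02z*, so z* = 0.628/0.02 = 31.4.

x* ≈ 158, y* ≈ 21.1, z* ≈ 31.4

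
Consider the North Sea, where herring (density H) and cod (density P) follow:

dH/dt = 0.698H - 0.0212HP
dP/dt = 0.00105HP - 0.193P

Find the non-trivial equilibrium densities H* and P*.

H* ≈ 184, P* ≈ 32.9

Set dP/dt = 0 with P > 0: 0.00105H - 0.193 = 0, so H* = 0.193/0.00105 = 184.
Set dH/dt = 0 with H > 0: 0.698 - 0.0212P = 0, so P* = 0.698/0.0212 = 32.9.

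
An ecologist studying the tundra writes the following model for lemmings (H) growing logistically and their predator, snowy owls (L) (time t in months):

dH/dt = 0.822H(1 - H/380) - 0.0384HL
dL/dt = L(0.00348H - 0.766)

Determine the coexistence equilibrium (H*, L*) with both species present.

H* ≈ 220, L* ≈ 9.01

From dL/dt = 0 with L > 0: 0.00348H* = 0.766, so H* = 220.
Substitute into dH/dt = 0: 0.822(1 - 220/380) = 0.0384L*.
The bracket is 0.421, giving L* = 0.346/0.0384 = 9.01.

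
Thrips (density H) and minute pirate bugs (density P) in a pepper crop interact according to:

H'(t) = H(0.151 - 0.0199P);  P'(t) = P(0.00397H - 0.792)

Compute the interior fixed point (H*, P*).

H* ≈ 199, P* ≈ 7.59

Set dP/dt = 0 with P > 0: 0.00397H - 0.792 = 0, so H* = 0.792/0.00397 = 199.
Set dH/dt = 0 with H > 0: 0.151 - 0.0199P = 0, so P* = 0.151/0.0199 = 7.59.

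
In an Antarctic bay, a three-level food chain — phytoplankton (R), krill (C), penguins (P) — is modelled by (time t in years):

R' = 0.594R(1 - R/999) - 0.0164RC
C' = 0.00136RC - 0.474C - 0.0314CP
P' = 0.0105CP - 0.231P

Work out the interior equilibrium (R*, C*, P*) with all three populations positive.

R* ≈ 392, C* ≈ 22, P* ≈ 1.89

From dP/dt = 0: 0.0105C* = 0.231, so C* = 22.
From dR/dt = 0: 0.594(1 - R*/999) = 0.0164·22, giving R* = 999·(1 - 0.607) = 392.
From dC/dt = 0: 0.00136·392 - 0.474 = 0.0314P*, so P* = 0.0594/0.0314 = 1.89.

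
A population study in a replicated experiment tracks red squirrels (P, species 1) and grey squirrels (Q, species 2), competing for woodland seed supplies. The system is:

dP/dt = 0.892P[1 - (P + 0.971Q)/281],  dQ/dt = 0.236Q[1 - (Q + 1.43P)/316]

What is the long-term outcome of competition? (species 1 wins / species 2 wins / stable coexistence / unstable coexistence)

Compare the nullcline intercepts: K1/α12 = 281/0.971 = 289 < K2 = 316; K2/α21 = 316/1.43 = 221 < K1 = 281.
Since both are reversed, neither can invade when rare; the interior point is a saddle.

unstable coexistence (outcome depends on initial conditions)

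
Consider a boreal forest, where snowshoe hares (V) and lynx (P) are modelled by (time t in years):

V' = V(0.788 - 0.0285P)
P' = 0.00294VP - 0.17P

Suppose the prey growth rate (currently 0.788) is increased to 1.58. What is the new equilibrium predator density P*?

At the interior fixed point, setting dV/dt = 0 with V > 0 fixes P* = (prey growth rate)/(VP coefficient) — independent of the other coefficients.
With the change, P* = 1.58/0.0285 = 55.4; it rises from 27.6.

P* ≈ 55.4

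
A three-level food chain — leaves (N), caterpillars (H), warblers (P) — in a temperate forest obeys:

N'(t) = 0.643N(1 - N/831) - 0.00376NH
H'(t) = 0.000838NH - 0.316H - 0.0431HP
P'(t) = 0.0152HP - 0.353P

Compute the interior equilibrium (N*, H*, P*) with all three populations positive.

N* ≈ 718, H* ≈ 23.2, P* ≈ 6.63

From dP/dt = 0: 0.0152H* = 0.353, so H* = 23.2.
From dN/dt = 0: 0.643(1 - N*/831) = 0.00376·23.2, giving N* = 831·(1 - 0.136) = 718.
From dH/dt = 0: 0.000838·718 - 0.316 = 0.0431P*, so P* = 0.286/0.0431 = 6.63.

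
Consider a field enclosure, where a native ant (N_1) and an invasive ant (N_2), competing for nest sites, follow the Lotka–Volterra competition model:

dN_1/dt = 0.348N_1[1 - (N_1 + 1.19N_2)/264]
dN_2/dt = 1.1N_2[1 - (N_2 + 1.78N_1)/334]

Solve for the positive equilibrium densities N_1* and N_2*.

Setting both brackets to zero gives the nullclines N_1 + 1.19N_2 = 264 and 1.78N_1 + N_2 = 334.
Substituting N_2 = 334 - 1.78N_1 into the first: N_1(1 - 1.19·1.78) = 264 - 1.19·334.
So N_1* = -133/-1.12 = 119, and then N_2* = 334 - 1.78·119 = 122.

N_1* ≈ 119, N_2* ≈ 122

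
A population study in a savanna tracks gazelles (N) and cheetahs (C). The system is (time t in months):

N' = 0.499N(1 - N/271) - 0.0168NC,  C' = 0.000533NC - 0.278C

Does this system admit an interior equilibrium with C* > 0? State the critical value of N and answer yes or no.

Threshold N = 522; K < 522, so no, the predator goes extinct.

The predator equation gives dC/dt > 0 only when N > 0.278/0.000533 = 522.
Without the predator, N → K = 271. Since 271 < 522, the predator cannot invade.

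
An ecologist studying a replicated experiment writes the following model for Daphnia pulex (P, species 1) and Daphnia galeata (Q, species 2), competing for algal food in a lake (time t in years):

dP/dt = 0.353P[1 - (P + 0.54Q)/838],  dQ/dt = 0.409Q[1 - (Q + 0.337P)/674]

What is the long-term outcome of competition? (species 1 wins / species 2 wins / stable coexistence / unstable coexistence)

stable coexistence

Compare the nullcline intercepts: K1/α12 = 838/0.54 = 1550 > K2 = 674; K2/α21 = 674/0.337 = 2000 > K1 = 838.
Since both inequalities hold, each species can invade when rare, so the interior equilibrium is stable.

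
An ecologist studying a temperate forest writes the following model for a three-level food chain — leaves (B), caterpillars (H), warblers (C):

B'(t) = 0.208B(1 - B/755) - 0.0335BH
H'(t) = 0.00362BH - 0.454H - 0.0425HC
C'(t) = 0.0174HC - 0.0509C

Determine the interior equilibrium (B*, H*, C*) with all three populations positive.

From dC/dt = 0: 0.0174H* = 0.0509, so H* = 2.93.
From dB/dt = 0: 0.208(1 - B*/755) = 0.0335·2.93, giving B* = 755·(1 - 0.471) = 399.
From dH/dt = 0: 0.00362·399 - 0.454 = 0.0425C*, so C* = 0.991/0.0425 = 23.3.

B* ≈ 399, H* ≈ 2.93, C* ≈ 23.3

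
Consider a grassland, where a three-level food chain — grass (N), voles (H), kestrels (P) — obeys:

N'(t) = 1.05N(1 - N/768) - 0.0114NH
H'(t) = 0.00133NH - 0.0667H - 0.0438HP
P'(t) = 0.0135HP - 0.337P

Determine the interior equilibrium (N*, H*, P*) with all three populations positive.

From dP/dt = 0: 0.0135H* = 0.337, so H* = 25.
From dN/dt = 0: 1.05(1 - N*/768) = 0.0114·25, giving N* = 768·(1 - 0.271) = 560.
From dH/dt = 0: 0.00133·560 - 0.0667 = 0.0438P*, so P* = 0.678/0.0438 = 15.5.

N* ≈ 560, H* ≈ 25, P* ≈ 15.5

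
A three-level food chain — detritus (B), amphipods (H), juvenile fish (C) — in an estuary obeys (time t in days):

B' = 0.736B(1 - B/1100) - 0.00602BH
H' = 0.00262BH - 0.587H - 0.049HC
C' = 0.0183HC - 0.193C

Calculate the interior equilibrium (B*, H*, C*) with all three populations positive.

From dC/dt = 0: 0.0183H* = 0.193, so H* = 10.5.
From dB/dt = 0: 0.736(1 - B*/1100) = 0.00602·10.5, giving B* = 1100·(1 - 0.0863) = 1010.
From dH/dt = 0: 0.00262·1010 - 0.587 = 0.049C*, so C* = 2.05/0.049 = 41.8.

B* ≈ 1010, H* ≈ 10.5, C* ≈ 41.8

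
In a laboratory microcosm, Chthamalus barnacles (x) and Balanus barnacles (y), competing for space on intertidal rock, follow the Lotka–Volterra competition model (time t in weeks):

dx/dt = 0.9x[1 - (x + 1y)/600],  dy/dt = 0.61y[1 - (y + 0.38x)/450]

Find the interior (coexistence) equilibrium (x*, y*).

x* ≈ 242, y* ≈ 358

Setting both brackets to zero gives the nullclines x + 1y = 600 and 0.38x + y = 450.
Substituting y = 450 - 0.38x into the first: x(1 - 1·0.38) = 600 - 1·450.
So x* = 150/0.62 = 242, and then y* = 450 - 0.38·242 = 358.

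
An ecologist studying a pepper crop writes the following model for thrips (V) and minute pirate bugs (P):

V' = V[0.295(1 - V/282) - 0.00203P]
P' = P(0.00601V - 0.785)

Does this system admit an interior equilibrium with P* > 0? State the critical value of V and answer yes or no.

Threshold V = 131; K > 131, so yes, the predator persists.

The predator equation gives dP/dt > 0 only when V > 0.785/0.00601 = 131.
Without the predator, V → K = 282. Since 282 > 131, the predator can invade and persist.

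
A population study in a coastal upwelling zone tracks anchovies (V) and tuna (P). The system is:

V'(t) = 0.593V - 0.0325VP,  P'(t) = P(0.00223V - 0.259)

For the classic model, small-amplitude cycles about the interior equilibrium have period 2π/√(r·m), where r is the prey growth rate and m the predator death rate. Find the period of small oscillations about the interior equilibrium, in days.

T ≈ 16 days

Here r = 0.593 and m = 0.259, so r·m = 0.154.
ω = √0.154 = 0.392 per day, hence T = 2π/ω ≈ 16 days.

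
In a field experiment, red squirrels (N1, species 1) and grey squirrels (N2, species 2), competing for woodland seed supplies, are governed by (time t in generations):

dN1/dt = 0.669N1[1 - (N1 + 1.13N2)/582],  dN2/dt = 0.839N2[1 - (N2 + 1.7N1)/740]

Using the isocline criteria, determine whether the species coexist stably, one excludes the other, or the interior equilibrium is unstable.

unstable coexistence (outcome depends on initial conditions)

Compare the nullcline intercepts: K1/α12 = 582/1.13 = 515 < K2 = 740; K2/α21 = 740/1.7 = 435 < K1 = 582.
Since both are reversed, neither can invade when rare; the interior point is a saddle.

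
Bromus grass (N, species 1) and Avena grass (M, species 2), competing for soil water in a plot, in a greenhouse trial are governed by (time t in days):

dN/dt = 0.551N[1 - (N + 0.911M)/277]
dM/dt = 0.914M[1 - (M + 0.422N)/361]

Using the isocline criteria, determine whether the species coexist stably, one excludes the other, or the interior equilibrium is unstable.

Compare the nullcline intercepts: K1/α12 = 277/0.911 = 304 < K2 = 361; K2/α21 = 361/0.422 = 855 > K1 = 277.
Since the inequalities point opposite ways, species 2 can invade but species 1 cannot.

species 2 excludes species 1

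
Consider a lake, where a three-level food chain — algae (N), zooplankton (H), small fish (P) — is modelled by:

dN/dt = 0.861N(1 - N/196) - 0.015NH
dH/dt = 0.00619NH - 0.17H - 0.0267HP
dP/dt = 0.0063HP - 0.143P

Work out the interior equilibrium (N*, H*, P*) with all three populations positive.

From dP/dt = 0: 0.0063H* = 0.143, so H* = 22.7.
From dN/dt = 0: 0.861(1 - N*/196) = 0.015·22.7, giving N* = 196·(1 - 0.395) = 118.
From dH/dt = 0: 0.00619·118 - 0.17 = 0.0267P*, so P* = 0.563/0.0267 = 21.1.

N* ≈ 118, H* ≈ 22.7, P* ≈ 21.1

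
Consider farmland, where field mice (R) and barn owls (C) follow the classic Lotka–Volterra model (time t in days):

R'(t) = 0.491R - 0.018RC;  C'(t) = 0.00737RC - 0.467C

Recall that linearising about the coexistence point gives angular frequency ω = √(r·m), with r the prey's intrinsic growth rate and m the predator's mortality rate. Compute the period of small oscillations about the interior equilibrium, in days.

T ≈ 13.1 days

Here r = 0.491 and m = 0.467, so r·m = 0.229.
ω = √0.229 = 0.479 per day, hence T = 2π/ω ≈ 13.1 days.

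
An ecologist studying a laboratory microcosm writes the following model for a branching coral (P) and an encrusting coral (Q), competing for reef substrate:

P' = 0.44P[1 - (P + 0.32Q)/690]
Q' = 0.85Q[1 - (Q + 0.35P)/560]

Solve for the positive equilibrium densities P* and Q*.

P* ≈ 575, Q* ≈ 359

Setting both brackets to zero gives the nullclines P + 0.32Q = 690 and 0.35P + Q = 560.
Substituting Q = 560 - 0.35P into the first: P(1 - 0.32·0.35) = 690 - 0.32·560.
So P* = 511/0.888 = 575, and then Q* = 560 - 0.35·575 = 359.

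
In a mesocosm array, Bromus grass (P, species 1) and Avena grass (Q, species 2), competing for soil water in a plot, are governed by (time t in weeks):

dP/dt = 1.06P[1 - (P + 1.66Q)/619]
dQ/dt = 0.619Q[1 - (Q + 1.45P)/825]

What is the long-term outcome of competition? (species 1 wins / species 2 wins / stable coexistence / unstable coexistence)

unstable coexistence (outcome depends on initial conditions)

Compare the nullcline intercepts: K1/α12 = 619/1.66 = 373 < K2 = 825; K2/α21 = 825/1.45 = 569 < K1 = 619.
Since both are reversed, neither can invade when rare; the interior point is a saddle.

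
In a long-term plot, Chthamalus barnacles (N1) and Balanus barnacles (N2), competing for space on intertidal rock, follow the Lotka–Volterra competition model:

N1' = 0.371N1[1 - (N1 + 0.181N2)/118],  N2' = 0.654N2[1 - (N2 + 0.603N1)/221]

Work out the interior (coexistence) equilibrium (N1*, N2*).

Setting both brackets to zero gives the nullclines N1 + 0.181N2 = 118 and 0.603N1 + N2 = 221.
Substituting N2 = 221 - 0.603N1 into the first: N1(1 - 0.181·0.603) = 118 - 0.181·221.
So N1* = 78/0.891 = 87.6, and then N2* = 221 - 0.603·87.6 = 168.

N1* ≈ 87.6, N2* ≈ 168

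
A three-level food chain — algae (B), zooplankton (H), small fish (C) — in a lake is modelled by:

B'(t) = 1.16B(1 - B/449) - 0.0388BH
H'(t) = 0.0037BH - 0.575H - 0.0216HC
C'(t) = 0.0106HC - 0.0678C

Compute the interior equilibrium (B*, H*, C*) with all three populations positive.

From dC/dt = 0: 0.0106H* = 0.0678, so H* = 6.4.
From dB/dt = 0: 1.16(1 - B*/449) = 0.0388·6.4, giving B* = 449·(1 - 0.214) = 353.
From dH/dt = 0: 0.0037·353 - 0.575 = 0.0216C*, so C* = 0.731/0.0216 = 33.8.

B* ≈ 353, H* ≈ 6.4, C* ≈ 33.8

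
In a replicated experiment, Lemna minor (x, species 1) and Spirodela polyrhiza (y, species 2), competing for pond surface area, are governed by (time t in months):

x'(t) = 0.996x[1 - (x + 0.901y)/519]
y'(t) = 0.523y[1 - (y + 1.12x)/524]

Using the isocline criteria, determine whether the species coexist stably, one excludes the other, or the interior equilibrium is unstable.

species 1 excludes species 2

Compare the nullcline intercepts: K1/α12 = 519/0.901 = 576 > K2 = 524; K2/α21 = 524/1.12 = 468 < K1 = 519.
Since the inequalities point opposite ways, species 1 can invade but species 2 cannot.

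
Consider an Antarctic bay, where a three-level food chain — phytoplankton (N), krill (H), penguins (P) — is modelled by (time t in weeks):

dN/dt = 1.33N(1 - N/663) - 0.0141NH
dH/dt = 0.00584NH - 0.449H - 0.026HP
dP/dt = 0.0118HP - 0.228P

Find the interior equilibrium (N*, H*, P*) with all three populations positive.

N* ≈ 527, H* ≈ 19.3, P* ≈ 101

From dP/dt = 0: 0.0118H* = 0.228, so H* = 19.3.
From dN/dt = 0: 1.33(1 - N*/663) = 0.0141·19.3, giving N* = 663·(1 - 0.205) = 527.
From dH/dt = 0: 0.00584·527 - 0.449 = 0.026P*, so P* = 2.63/0.026 = 101.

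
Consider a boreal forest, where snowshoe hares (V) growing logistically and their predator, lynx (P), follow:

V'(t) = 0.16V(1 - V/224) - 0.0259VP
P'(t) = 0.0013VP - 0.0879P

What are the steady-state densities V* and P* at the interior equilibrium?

From dP/dt = 0 with P > 0: 0.0013V* = 0.0879, so V* = 67.6.
Substitute into dV/dt = 0: 0.16(1 - 67.6/224) = 0.0259P*.
The bracket is 0.698, giving P* = 0.112/0.0259 = 4.31.

V* ≈ 67.6, P* ≈ 4.31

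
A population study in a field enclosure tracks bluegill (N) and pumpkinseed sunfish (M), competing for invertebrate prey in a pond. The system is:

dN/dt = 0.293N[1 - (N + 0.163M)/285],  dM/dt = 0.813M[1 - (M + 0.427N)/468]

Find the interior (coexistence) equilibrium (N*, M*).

N* ≈ 224, M* ≈ 372

Setting both brackets to zero gives the nullclines N + 0.163M = 285 and 0.427N + M = 468.
Substituting M = 468 - 0.427N into the first: N(1 - 0.163·0.427) = 285 - 0.163·468.
So N* = 209/0.93 = 224, and then M* = 468 - 0.427·224 = 372.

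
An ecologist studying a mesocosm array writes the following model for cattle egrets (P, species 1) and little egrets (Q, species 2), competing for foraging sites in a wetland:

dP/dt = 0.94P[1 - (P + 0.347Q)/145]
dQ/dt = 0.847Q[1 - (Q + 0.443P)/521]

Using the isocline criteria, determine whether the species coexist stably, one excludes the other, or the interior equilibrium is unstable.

species 2 excludes species 1

Compare the nullcline intercepts: K1/α12 = 145/0.347 = 418 < K2 = 521; K2/α21 = 521/0.443 = 1180 > K1 = 145.
Since the inequalities point opposite ways, species 2 can invade but species 1 cannot.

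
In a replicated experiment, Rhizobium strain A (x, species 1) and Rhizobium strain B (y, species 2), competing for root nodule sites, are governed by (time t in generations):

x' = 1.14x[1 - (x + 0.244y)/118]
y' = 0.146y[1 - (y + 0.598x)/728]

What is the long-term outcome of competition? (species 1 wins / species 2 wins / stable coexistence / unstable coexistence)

Compare the nullcline intercepts: K1/α12 = 118/0.244 = 484 < K2 = 728; K2/α21 = 728/0.598 = 1220 > K1 = 118.
Since the inequalities point opposite ways, species 2 can invade but species 1 cannot.

species 2 excludes species 1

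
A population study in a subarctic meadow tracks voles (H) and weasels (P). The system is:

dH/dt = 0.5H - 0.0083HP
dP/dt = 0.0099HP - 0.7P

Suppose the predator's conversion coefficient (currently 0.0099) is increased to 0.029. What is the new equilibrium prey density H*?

At the interior fixed point, setting dP/dt = 0 with P > 0 fixes H* = (predator death rate)/(HP coefficient) — independent of the other coefficients.
With the change, H* = 0.7/0.029 = 24.1; it falls from 70.7.

H* ≈ 24.1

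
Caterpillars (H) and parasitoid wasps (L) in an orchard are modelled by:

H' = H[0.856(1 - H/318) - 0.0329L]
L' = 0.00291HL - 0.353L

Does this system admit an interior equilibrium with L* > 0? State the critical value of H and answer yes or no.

The predator equation gives dL/dt > 0 only when H > 0.353/0.00291 = 121.
Without the predator, H → K = 318. Since 318 > 121, the predator can invade and persist.

Threshold H = 121; K > 121, so yes, the predator persists.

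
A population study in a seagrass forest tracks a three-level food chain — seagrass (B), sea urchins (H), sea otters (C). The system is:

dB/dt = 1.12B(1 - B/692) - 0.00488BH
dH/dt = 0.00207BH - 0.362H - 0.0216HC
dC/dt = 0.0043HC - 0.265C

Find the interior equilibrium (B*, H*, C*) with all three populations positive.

B* ≈ 506, H* ≈ 61.6, C* ≈ 31.7

From dC/dt = 0: 0.0043H* = 0.265, so H* = 61.6.
From dB/dt = 0: 1.12(1 - B*/692) = 0.00488·61.6, giving B* = 692·(1 - 0.269) = 506.
From dH/dt = 0: 0.00207·506 - 0.362 = 0.0216C*, so C* = 0.686/0.0216 = 31.7.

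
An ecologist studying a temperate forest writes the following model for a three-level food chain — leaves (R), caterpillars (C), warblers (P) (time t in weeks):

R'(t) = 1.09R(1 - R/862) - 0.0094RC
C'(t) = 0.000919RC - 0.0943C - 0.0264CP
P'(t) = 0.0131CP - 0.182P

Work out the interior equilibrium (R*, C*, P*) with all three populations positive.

From dP/dt = 0: 0.0131C* = 0.182, so C* = 13.9.
From dR/dt = 0: 1.09(1 - R*/862) = 0.0094·13.9, giving R* = 862·(1 - 0.12) = 759.
From dC/dt = 0: 0.000919·759 - 0.0943 = 0.0264P*, so P* = 0.603/0.0264 = 22.8.

R* ≈ 759, C* ≈ 13.9, P* ≈ 22.8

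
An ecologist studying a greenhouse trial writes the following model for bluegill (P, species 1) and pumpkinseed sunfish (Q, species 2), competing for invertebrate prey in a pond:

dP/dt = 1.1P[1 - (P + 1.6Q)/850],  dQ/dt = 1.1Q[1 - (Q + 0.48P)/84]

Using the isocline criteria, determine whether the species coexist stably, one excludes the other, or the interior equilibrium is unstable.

Compare the nullcline intercepts: K1/α12 = 850/1.6 = 531 > K2 = 84; K2/α21 = 84/0.48 = 175 < K1 = 850.
Since the inequalities point opposite ways, species 1 can invade but species 2 cannot.

species 1 excludes species 2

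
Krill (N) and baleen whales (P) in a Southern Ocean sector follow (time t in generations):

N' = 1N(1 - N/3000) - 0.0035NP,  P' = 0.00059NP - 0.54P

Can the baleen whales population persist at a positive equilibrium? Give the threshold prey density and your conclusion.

Threshold N = 915; K > 915, so yes, the predator persists.

The predator equation gives dP/dt > 0 only when N > 0.54/0.00059 = 915.
Without the predator, N → K = 3000. Since 3000 > 915, the predator can invade and persist.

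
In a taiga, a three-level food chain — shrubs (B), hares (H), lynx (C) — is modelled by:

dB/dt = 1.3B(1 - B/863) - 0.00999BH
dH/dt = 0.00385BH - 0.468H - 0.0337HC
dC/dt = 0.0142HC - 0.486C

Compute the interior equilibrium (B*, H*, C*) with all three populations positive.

From dC/dt = 0: 0.0142H* = 0.486, so H* = 34.2.
From dB/dt = 0: 1.3(1 - B*/863) = 0.00999·34.2, giving B* = 863·(1 - 0.263) = 636.
From dH/dt = 0: 0.00385·636 - 0.468 = 0.0337C*, so C* = 1.98/0.0337 = 58.8.

B* ≈ 636, H* ≈ 34.2, C* ≈ 58.8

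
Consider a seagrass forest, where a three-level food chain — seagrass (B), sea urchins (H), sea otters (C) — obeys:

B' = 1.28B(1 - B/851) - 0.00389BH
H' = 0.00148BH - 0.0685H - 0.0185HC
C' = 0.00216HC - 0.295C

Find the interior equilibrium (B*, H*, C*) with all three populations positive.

B* ≈ 498, H* ≈ 137, C* ≈ 36.1

From dC/dt = 0: 0.00216H* = 0.295, so H* = 137.
From dB/dt = 0: 1.28(1 - B*/851) = 0.00389·137, giving B* = 851·(1 - 0.415) = 498.
From dH/dt = 0: 0.00148·498 - 0.0685 = 0.0185C*, so C* = 0.668/0.0185 = 36.1.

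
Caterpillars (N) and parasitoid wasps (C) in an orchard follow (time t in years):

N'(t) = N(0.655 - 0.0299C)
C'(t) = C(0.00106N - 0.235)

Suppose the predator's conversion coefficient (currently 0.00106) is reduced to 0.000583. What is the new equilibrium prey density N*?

At the interior fixed point, setting dC/dt = 0 with C > 0 fixes N* = (predator death rate)/(NC coefficient) — independent of the other coefficients.
With the change, N* = 0.235/0.000583 = 403; it rises from 222.

N* ≈ 403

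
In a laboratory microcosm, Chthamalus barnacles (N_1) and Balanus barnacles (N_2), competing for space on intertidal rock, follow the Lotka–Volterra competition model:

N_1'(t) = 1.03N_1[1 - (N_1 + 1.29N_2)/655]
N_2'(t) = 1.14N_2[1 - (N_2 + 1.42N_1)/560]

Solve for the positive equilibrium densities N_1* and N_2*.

Setting both brackets to zero gives the nullclines N_1 + 1.29N_2 = 655 and 1.42N_1 + N_2 = 560.
Substituting N_2 = 560 - 1.42N_1 into the first: N_1(1 - 1.29·1.42) = 655 - 1.29·560.
So N_1* = -67.4/-0.832 = 81, and then N_2* = 560 - 1.42·81 = 445.

N_1* ≈ 81, N_2* ≈ 445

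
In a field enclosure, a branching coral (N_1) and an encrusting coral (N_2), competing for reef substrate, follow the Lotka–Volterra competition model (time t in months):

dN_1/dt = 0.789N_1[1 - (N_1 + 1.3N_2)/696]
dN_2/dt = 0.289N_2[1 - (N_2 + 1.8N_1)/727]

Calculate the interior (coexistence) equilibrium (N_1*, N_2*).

Setting both brackets to zero gives the nullclines N_1 + 1.3N_2 = 696 and 1.8N_1 + N_2 = 727.
Substituting N_2 = 727 - 1.8N_1 into the first: N_1(1 - 1.3·1.8) = 696 - 1.3·727.
So N_1* = -249/-1.34 = 186, and then N_2* = 727 - 1.8·186 = 392.

N_1* ≈ 186, N_2* ≈ 392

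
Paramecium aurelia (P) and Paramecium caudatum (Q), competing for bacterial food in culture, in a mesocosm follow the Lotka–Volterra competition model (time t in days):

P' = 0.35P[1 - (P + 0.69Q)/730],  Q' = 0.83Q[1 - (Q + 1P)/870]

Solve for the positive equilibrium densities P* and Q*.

Setting both brackets to zero gives the nullclines P + 0.69Q = 730 and 1P + Q = 870.
Substituting Q = 870 - 1P into the first: P(1 - 0.69·1) = 730 - 0.69·870.
So P* = 130/0.31 = 418, and then Q* = 870 - 1·418 = 452.

P* ≈ 418, Q* ≈ 452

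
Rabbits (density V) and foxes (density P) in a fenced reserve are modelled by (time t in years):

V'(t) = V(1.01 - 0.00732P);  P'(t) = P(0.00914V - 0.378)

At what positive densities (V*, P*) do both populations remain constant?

V* ≈ 41.4, P* ≈ 138

Set dP/dt = 0 with P > 0: 0.00914V - 0.378 = 0, so V* = 0.378/0.00914 = 41.4.
Set dV/dt = 0 with V > 0: 1.01 - 0.00732P = 0, so P* = 1.01/0.00732 = 138.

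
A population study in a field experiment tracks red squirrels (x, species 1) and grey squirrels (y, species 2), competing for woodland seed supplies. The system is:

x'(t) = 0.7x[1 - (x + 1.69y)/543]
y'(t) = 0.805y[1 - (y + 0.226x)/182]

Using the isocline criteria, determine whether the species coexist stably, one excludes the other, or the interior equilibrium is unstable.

Compare the nullcline intercepts: K1/α12 = 543/1.69 = 321 > K2 = 182; K2/α21 = 182/0.226 = 805 > K1 = 543.
Since both inequalities hold, each species can invade when rare, so the interior equilibrium is stable.

stable coexistence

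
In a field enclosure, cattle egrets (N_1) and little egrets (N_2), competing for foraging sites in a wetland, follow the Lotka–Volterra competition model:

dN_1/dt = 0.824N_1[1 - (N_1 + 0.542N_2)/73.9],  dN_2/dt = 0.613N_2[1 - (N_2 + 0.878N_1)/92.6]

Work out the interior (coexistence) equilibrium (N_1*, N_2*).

Setting both brackets to zero gives the nullclines N_1 + 0.542N_2 = 73.9 and 0.878N_1 + N_2 = 92.6.
Substituting N_2 = 92.6 - 0.878N_1 into the first: N_1(1 - 0.542·0.878) = 73.9 - 0.542·92.6.
So N_1* = 23.7/0.524 = 45.2, and then N_2* = 92.6 - 0.878·45.2 = 52.9.

N_1* ≈ 45.2, N_2* ≈ 52.9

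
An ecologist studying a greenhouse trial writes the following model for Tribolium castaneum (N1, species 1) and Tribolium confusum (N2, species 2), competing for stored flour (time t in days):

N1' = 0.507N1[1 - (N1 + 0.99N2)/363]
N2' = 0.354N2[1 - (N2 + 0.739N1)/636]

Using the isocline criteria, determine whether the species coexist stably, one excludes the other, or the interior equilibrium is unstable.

Compare the nullcline intercepts: K1/α12 = 363/0.99 = 367 < K2 = 636; K2/α21 = 636/0.739 = 861 > K1 = 363.
Since the inequalities point opposite ways, species 2 can invade but species 1 cannot.

species 2 excludes species 1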